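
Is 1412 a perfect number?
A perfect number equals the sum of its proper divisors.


Proper divisors of 1412: 1, 2, 4, 353, 706
Sum = 1 + 2 + 4 + 353 + 706 = 1066

No, 1412 is not perfect (1066 ≠ 1412)


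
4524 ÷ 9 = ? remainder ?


4524 = 9 * 502 + 6
Check: 4518 + 6 = 4524

q = 502, r = 6


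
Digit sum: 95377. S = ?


9 + 5 + 3 + 7 + 7 = 31


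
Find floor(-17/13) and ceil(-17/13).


-17/13 = -1.3077
floor = -2
ceil = -1

floor = -2, ceil = -1


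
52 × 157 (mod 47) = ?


52 × 157 = 8164
8164 mod 47 = 33


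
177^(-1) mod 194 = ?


Use the extended Euclidean algorithm on (194, 177); each row r = 194*s + 177*t:
r=194, s=1, t=0
r=177, s=0, t=1
q=1: r=17, s=1, t=-1   [194*(1) + 177*(-1) = 17]
q=10: r=7, s=-10, t=11   [194*(-10) + 177*(11) = 7]
q=2: r=3, s=21, t=-23   [194*(21) + 177*(-23) = 3]
q=2: r=1, s=-52, t=57   [194*(-52) + 177*(57) = 1]
q=3: r=0, s=177, t=-194   [194*(177) + 177*(-194) = 0]
GCD = 1 with t = 57, so 177*(57) ≡ 1 (mod 194)
Inverse = 57 mod 194 = 57
Check: 177 * 57 = 10089 ≡ 1 (mod 194)

177^(-1) ≡ 57 (mod 194)


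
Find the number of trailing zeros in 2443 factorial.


floor(2443/5) = 488
floor(2443/25) = 97
floor(2443/125) = 19
floor(2443/625) = 3
Total = 607

607 trailing zeros


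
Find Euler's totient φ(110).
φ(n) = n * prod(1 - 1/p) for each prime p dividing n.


110 = 2 × 5 × 11
Prime factors: 2, 5, 11
φ(110) = 110 × (1-1/2) × (1-1/5) × (1-1/11)
= 110 × 1/2 × 4/5 × 10/11 = 40

φ(110) = 40


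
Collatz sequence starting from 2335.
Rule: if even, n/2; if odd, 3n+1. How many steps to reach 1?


2335 → 7006 → 3503 → 10510 → 5255 → 15766 → 7883 → 23650 → 11825 → 35476 → 17738 → 8869 → 26608 → 13304 → 6652 → 3326 → 1663 → 4990 → 2495 → 7486 → 3743 → 11230 → 5615 → 16846 → 8423 → 25270 → 12635 → 37906 → 18953 → 56860 → 28430 → 14215 → 42646 → 21323 → 63970 → 31985 → 95956 → 47978 → 23989 → 71968 → 35984 → 17992 → 8996 → 4498 → 2249 → 6748 → 3374 → 1687 → 5062 → 2531 → 7594 → 3797 → 11392 → 5696 → 2848 → 1424 → 712 → 356 → 178 → 89 → 268 → 134 → 67 → 202 → 101 → 304 → 152 → 76 → 38 → 19 → 58 → 29 → 88 → 44 → 22 → 11 → 34 → 17 → 52 → 26 → 13 → 40 → 20 → 10 → 5 → 16 → 8 → 4 → 2 → 1
Total steps = 89

89 steps


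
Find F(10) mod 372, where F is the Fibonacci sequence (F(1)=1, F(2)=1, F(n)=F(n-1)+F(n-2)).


F(k) mod 372 for k=1..10:
1, 1, 2, 3, 5, 8, 13, 21, 34, 55
F(10) mod 372 = 55


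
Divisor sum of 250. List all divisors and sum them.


Divisors of 250: 1, 2, 5, 10, 25, 50, 125, 250
Sum = 1 + 2 + 5 + 10 + 25 + 50 + 125 + 250 = 468

σ(250) = 468


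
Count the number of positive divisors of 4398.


4398 = 2^1 × 3^1 × 733^1
d(4398) = (1+1) × (1+1) × (1+1) = 8

8 divisors


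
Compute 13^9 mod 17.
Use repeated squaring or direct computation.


13^1 mod 17 = 13
13^2 mod 17 = 16
13^3 mod 17 = 4
13^4 mod 17 = 1
13^5 mod 17 = 13
13^6 mod 17 = 16
13^7 mod 17 = 4
13^8 mod 17 = 1
13^9 mod 17 = 13


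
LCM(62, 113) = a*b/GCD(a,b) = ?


GCD(62, 113) = 1
LCM = 62*113/1 = 7006/1 = 7006

LCM = 7006


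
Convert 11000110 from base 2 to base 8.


11000110 (base 2) = 198 (decimal)
198 (decimal) = 306 (base 8)


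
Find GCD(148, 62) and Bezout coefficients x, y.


Tabular extended Euclidean (each row: r = 148*s + 62*t):
r=148, s=1, t=0
r=62, s=0, t=1
q=2: r=24, s=1, t=-2   [148*(1) + 62*(-2) = 24]
q=2: r=14, s=-2, t=5   [148*(-2) + 62*(5) = 14]
q=1: r=10, s=3, t=-7   [148*(3) + 62*(-7) = 10]
q=1: r=4, s=-5, t=12   [148*(-5) + 62*(12) = 4]
q=2: r=2, s=13, t=-31   [148*(13) + 62*(-31) = 2]
q=2: r=0, s=-31, t=74   [148*(-31) + 62*(74) = 0]
GCD = 2; from the row with r=2: x=13, y=-31
Check: 148*(13) + 62*(-31) = 1924 - 1922 = 2

GCD = 2, x = 13, y = -31


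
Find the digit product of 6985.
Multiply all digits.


6 × 9 × 8 × 5 = 2160


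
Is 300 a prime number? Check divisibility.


300 / 2 = 150 (exact division)
300 is NOT prime.

No, 300 is not prime


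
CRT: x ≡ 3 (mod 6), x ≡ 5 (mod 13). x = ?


M = 6*13 = 78
M1 = M/6 = 13, M2 = M/13 = 6
M1^(-1) mod 6 = 1, M2^(-1) mod 13 = 11
x = 3*13*1 + 5*6*11 = 369
369 mod 78 = 57
Check: 57 mod 6 = 3 ✓, 57 mod 13 = 5 ✓

x ≡ 57 (mod 78)


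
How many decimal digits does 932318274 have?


932318274 has 9 digits in base 10
floor(log10(932318274)) + 1 = floor(8.9696) + 1 = 9

9 digits (base 10)


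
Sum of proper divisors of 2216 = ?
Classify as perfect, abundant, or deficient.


Proper divisors: 1, 2, 4, 8, 277, 554, 1108
Sum = 1 + 2 + 4 + 8 + 277 + 554 + 1108 = 1954
1954 < 2216 → deficient

s(2216) = 1954 (deficient)


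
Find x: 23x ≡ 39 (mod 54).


GCD(23, 54) = 1, unique solution
a^(-1) mod 54 = 47
x = 47 * 39 mod 54 = 51

x ≡ 51 (mod 54)


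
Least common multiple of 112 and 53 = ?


GCD(112, 53) = 1
LCM = 112*53/1 = 5936/1 = 5936

LCM = 5936


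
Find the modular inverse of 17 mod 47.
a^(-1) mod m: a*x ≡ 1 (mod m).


Use the extended Euclidean algorithm on (47, 17); each row r = 47*s + 17*t:
r=47, s=1, t=0
r=17, s=0, t=1
q=2: r=13, s=1, t=-2   [47*(1) + 17*(-2) = 13]
q=1: r=4, s=-1, t=3   [47*(-1) + 17*(3) = 4]
q=3: r=1, s=4, t=-11   [47*(4) + 17*(-11) = 1]
q=4: r=0, s=-17, t=47   [47*(-17) + 17*(47) = 0]
GCD = 1 with t = -11, so 17*(-11) ≡ 1 (mod 47)
Inverse = -11 mod 47 = 36
Check: 17 * 36 = 612 ≡ 1 (mod 47)

17^(-1) ≡ 36 (mod 47)


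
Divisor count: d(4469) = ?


4469 = 41^1 × 109^1
d(4469) = (1+1) × (1+1) = 4

4 divisors


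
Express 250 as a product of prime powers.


250 / 2 = 125
125 / 5 = 25
25 / 5 = 5
5 / 5 = 1
250 = 2 × 5^3


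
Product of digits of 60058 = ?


6 × 0 × 0 × 5 × 8 = 0


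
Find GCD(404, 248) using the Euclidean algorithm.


404 = 1 * 248 + 156
248 = 1 * 156 + 92
156 = 1 * 92 + 64
92 = 1 * 64 + 28
64 = 2 * 28 + 8
28 = 3 * 8 + 4
8 = 2 * 4 + 0
GCD = 4


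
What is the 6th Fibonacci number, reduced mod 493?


F(k) mod 493 for k=1..6:
1, 1, 2, 3, 5, 8
F(6) mod 493 = 8


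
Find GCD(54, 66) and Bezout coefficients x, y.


Tabular extended Euclidean (each row: r = 54*s + 66*t):
r=54, s=1, t=0
r=66, s=0, t=1
q=0: r=54, s=1, t=0   [54*(1) + 66*(0) = 54]
q=1: r=12, s=-1, t=1   [54*(-1) + 66*(1) = 12]
q=4: r=6, s=5, t=-4   [54*(5) + 66*(-4) = 6]
q=2: r=0, s=-11, t=9   [54*(-11) + 66*(9) = 0]
GCD = 6; from the row with r=6: x=5, y=-4
Check: 54*(5) + 66*(-4) = 270 - 264 = 6

GCD = 6, x = 5, y = -4


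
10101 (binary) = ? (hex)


10101 (base 2) = 21 (decimal)
21 (decimal) = 15 (base 16)


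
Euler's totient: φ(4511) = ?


4511 = 13 × 347
Prime factors: 13, 347
φ(4511) = 4511 × (1-1/13) × (1-1/347)
= 4511 × 12/13 × 346/347 = 4152

φ(4511) = 4152


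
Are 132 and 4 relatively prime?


Euclidean algorithm:
132 = 33 * 4 + 0
GCD(132, 4) = 4

No, not coprime (GCD = 4)


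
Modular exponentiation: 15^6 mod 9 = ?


15^1 mod 9 = 6
15^2 mod 9 = 0
15^3 mod 9 = 0
15^4 mod 9 = 0
15^5 mod 9 = 0
15^6 mod 9 = 0


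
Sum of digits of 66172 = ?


6 + 6 + 1 + 7 + 2 = 22


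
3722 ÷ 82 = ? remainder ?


3722 = 82 * 45 + 32
Check: 3690 + 32 = 3722

q = 45, r = 32


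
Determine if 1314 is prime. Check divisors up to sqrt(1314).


1314 / 2 = 657 (exact division)
1314 is NOT prime.

No, 1314 is not prime


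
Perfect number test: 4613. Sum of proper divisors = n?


Proper divisors of 4613: 1, 7, 659
Sum = 1 + 7 + 659 = 667

No, 4613 is not perfect (667 ≠ 4613)


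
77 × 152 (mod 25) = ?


77 × 152 = 11704
11704 mod 25 = 4


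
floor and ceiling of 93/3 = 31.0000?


93/3 = 31.0000
floor = 31
ceil = 31

floor = 31, ceil = 31


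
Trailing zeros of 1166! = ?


floor(1166/5) = 233
floor(1166/25) = 46
floor(1166/125) = 9
floor(1166/625) = 1
Total = 289

289 trailing zeros


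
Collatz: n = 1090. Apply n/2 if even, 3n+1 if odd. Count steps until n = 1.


1090 → 545 → 1636 → 818 → 409 → 1228 → 614 → 307 → 922 → 461 → 1384 → 692 → 346 → 173 → 520 → 260 → 130 → 65 → 196 → 98 → 49 → 148 → 74 → 37 → 112 → 56 → 28 → 14 → 7 → 22 → 11 → 34 → 17 → 52 → 26 → 13 → 40 → 20 → 10 → 5 → 16 → 8 → 4 → 2 → 1
Total steps = 44

44 steps


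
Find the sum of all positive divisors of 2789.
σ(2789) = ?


Divisors of 2789: 1, 2789
Sum = 1 + 2789 = 2790

σ(2789) = 2790


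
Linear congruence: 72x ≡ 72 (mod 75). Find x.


GCD(72, 75) = 3 divides 72
Divide: 24x ≡ 24 (mod 25)
x ≡ 1 (mod 25)


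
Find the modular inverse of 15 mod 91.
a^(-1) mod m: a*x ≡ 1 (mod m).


Use the extended Euclidean algorithm on (91, 15); each row r = 91*s + 15*t:
r=91, s=1, t=0
r=15, s=0, t=1
q=6: r=1, s=1, t=-6   [91*(1) + 15*(-6) = 1]
q=15: r=0, s=-15, t=91   [91*(-15) + 15*(91) = 0]
GCD = 1 with t = -6, so 15*(-6) ≡ 1 (mod 91)
Inverse = -6 mod 91 = 85
Check: 15 * 85 = 1275 ≡ 1 (mod 91)

15^(-1) ≡ 85 (mod 91)


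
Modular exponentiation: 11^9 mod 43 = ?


11^1 mod 43 = 11
11^2 mod 43 = 35
11^3 mod 43 = 41
11^4 mod 43 = 21
11^5 mod 43 = 16
11^6 mod 43 = 4
11^7 mod 43 = 1
11^8 mod 43 = 11
11^9 mod 43 = 35


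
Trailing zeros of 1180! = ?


floor(1180/5) = 236
floor(1180/25) = 47
floor(1180/125) = 9
floor(1180/625) = 1
Total = 293

293 trailing zeros


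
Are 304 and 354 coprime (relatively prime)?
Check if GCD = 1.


Euclidean algorithm:
354 = 1 * 304 + 50
304 = 6 * 50 + 4
50 = 12 * 4 + 2
4 = 2 * 2 + 0
GCD(304, 354) = 2

No, not coprime (GCD = 2)


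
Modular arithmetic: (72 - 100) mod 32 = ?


72 - 100 = -28
-28 mod 32 = 4


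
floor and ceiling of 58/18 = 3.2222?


58/18 = 3.2222
floor = 3
ceil = 4

floor = 3, ceil = 4


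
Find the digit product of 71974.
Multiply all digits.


7 × 1 × 9 × 7 × 4 = 1764


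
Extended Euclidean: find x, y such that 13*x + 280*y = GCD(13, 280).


Tabular extended Euclidean (each row: r = 13*s + 280*t):
r=13, s=1, t=0
r=280, s=0, t=1
q=0: r=13, s=1, t=0   [13*(1) + 280*(0) = 13]
q=21: r=7, s=-21, t=1   [13*(-21) + 280*(1) = 7]
q=1: r=6, s=22, t=-1   [13*(22) + 280*(-1) = 6]
q=1: r=1, s=-43, t=2   [13*(-43) + 280*(2) = 1]
q=6: r=0, s=280, t=-13   [13*(280) + 280*(-13) = 0]
GCD = 1; from the row with r=1: x=-43, y=2
Check: 13*(-43) + 280*(2) = -559 + 560 = 1

GCD = 1, x = -43, y = 2


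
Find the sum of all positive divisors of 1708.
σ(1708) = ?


Divisors of 1708: 1, 2, 4, 7, 14, 28, 61, 122, 244, 427, 854, 1708
Sum = 1 + 2 + 4 + 7 + 14 + 28 + 61 + 122 + 244 + 427 + 854 + 1708 = 3472

σ(1708) = 3472


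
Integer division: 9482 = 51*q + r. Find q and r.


9482 = 51 * 185 + 47
Check: 9435 + 47 = 9482

q = 185, r = 47


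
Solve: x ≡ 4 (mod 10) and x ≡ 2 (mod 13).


M = 10*13 = 130
M1 = M/10 = 13, M2 = M/13 = 10
M1^(-1) mod 10 = 7, M2^(-1) mod 13 = 4
x = 4*13*7 + 2*10*4 = 444
444 mod 130 = 54
Check: 54 mod 10 = 4 ✓, 54 mod 13 = 2 ✓

x ≡ 54 (mod 130)


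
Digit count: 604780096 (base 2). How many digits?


604780096 in base 2 = 100100000011000011011001000000
Number of digits = 30

30 digits (base 2)


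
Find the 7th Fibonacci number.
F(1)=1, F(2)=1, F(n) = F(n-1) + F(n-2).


Sequence: 1, 1, 2, 3, 5, 8, 13
F(7) = 13


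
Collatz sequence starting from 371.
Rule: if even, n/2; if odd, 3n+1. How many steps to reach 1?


371 → 1114 → 557 → 1672 → 836 → 418 → 209 → 628 → 314 → 157 → 472 → 236 → 118 → 59 → 178 → 89 → 268 → 134 → 67 → 202 → 101 → 304 → 152 → 76 → 38 → 19 → 58 → 29 → 88 → 44 → 22 → 11 → 34 → 17 → 52 → 26 → 13 → 40 → 20 → 10 → 5 → 16 → 8 → 4 → 2 → 1
Total steps = 45

45 steps


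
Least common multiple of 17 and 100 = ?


GCD(17, 100) = 1
LCM = 17*100/1 = 1700/1 = 1700

LCM = 1700


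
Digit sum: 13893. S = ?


1 + 3 + 8 + 9 + 3 = 24


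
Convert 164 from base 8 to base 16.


164 (base 8) = 116 (decimal)
116 (decimal) = 74 (base 16)


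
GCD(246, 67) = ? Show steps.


246 = 3 * 67 + 45
67 = 1 * 45 + 22
45 = 2 * 22 + 1
22 = 22 * 1 + 0
GCD = 1


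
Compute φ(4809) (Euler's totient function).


4809 = 3 × 7 × 229
Prime factors: 3, 7, 229
φ(4809) = 4809 × (1-1/3) × (1-1/7) × (1-1/229)
= 4809 × 2/3 × 6/7 × 228/229 = 2736

φ(4809) = 2736


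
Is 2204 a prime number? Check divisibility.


2204 / 2 = 1102 (exact division)
2204 is NOT prime.

No, 2204 is not prime


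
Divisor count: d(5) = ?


5 = 5^1
d(5) = (1+1) = 2

2 divisors


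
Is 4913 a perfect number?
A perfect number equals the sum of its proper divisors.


Proper divisors of 4913: 1, 17, 289
Sum = 1 + 17 + 289 = 307

No, 4913 is not perfect (307 ≠ 4913)


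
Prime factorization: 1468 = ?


1468 / 2 = 734
734 / 2 = 367
367 / 367 = 1
1468 = 2^2 × 367


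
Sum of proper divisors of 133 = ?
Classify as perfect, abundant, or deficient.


Proper divisors: 1, 7, 19
Sum = 1 + 7 + 19 = 27
27 < 133 → deficient

s(133) = 27 (deficient)


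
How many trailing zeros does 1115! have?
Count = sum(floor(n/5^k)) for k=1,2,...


floor(1115/5) = 223
floor(1115/25) = 44
floor(1115/125) = 8
floor(1115/625) = 1
Total = 276

276 trailing zeros


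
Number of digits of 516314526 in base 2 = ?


516314526 in base 2 = 11110110001100101010110011110
Number of digits = 29

29 digits (base 2)


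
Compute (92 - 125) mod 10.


92 - 125 = -33
-33 mod 10 = 7


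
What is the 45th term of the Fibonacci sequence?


Sequence: 1, 1, 2, 3, 5, 8, 13, 21, 34, 55, 89, 144, 233, 377, 610, 987, 1597, 2584, 4181, 6765, 10946, 17711, 28657, 46368, 75025, 121393, 196418, 317811, 514229, 832040, 1346269, 2178309, 3524578, 5702887, 9227465, 14930352, 24157817, 39088169, 63245986, 102334155, 165580141, 267914296, 433494437, 701408733, 1134903170
F(45) = 1134903170


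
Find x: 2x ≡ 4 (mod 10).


GCD(2, 10) = 2 divides 4
Divide: 1x ≡ 2 (mod 5)
x ≡ 2 (mod 5)


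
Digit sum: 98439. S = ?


9 + 8 + 4 + 3 + 9 = 33


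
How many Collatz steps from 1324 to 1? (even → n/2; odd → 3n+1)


1324 → 662 → 331 → 994 → 497 → 1492 → 746 → 373 → 1120 → 560 → 280 → 140 → 70 → 35 → 106 → 53 → 160 → 80 → 40 → 20 → 10 → 5 → 16 → 8 → 4 → 2 → 1
Total steps = 26

26 steps


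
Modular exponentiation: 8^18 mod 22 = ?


8^1 mod 22 = 8
8^2 mod 22 = 20
8^3 mod 22 = 6
8^4 mod 22 = 4
8^5 mod 22 = 10
8^6 mod 22 = 14
8^7 mod 22 = 2
8^8 mod 22 = 16
8^9 mod 22 = 18
8^10 mod 22 = 12
8^11 mod 22 = 8
8^12 mod 22 = 20
8^13 mod 22 = 6
8^14 mod 22 = 4
8^15 mod 22 = 10
8^16 mod 22 = 14
8^17 mod 22 = 2
8^18 mod 22 = 16


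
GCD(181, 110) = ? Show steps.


181 = 1 * 110 + 71
110 = 1 * 71 + 39
71 = 1 * 39 + 32
39 = 1 * 32 + 7
32 = 4 * 7 + 4
7 = 1 * 4 + 3
4 = 1 * 3 + 1
3 = 3 * 1 + 0
GCD = 1


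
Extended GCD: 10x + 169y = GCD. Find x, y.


Tabular extended Euclidean (each row: r = 10*s + 169*t):
r=10, s=1, t=0
r=169, s=0, t=1
q=0: r=10, s=1, t=0   [10*(1) + 169*(0) = 10]
q=16: r=9, s=-16, t=1   [10*(-16) + 169*(1) = 9]
q=1: r=1, s=17, t=-1   [10*(17) + 169*(-1) = 1]
q=9: r=0, s=-169, t=10   [10*(-169) + 169*(10) = 0]
GCD = 1; from the row with r=1: x=17, y=-1
Check: 10*(17) + 169*(-1) = 170 - 169 = 1

GCD = 1, x = 17, y = -1


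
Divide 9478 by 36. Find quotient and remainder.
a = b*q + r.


9478 = 36 * 263 + 10
Check: 9468 + 10 = 9478

q = 263, r = 10


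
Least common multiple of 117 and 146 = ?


GCD(117, 146) = 1
LCM = 117*146/1 = 17082/1 = 17082

LCM = 17082


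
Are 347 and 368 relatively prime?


Euclidean algorithm:
368 = 1 * 347 + 21
347 = 16 * 21 + 11
21 = 1 * 11 + 10
11 = 1 * 10 + 1
10 = 10 * 1 + 0
GCD(347, 368) = 1

Yes, coprime (GCD = 1)


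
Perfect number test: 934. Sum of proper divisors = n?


Proper divisors of 934: 1, 2, 467
Sum = 1 + 2 + 467 = 470

No, 934 is not perfect (470 ≠ 934)


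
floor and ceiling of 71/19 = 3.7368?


71/19 = 3.7368
floor = 3
ceil = 4

floor = 3, ceil = 4


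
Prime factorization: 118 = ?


118 / 2 = 59
59 / 59 = 1
118 = 2 × 59


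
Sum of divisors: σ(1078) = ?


Divisors of 1078: 1, 2, 7, 11, 14, 22, 49, 77, 98, 154, 539, 1078
Sum = 1 + 2 + 7 + 11 + 14 + 22 + 49 + 77 + 98 + 154 + 539 + 1078 = 2052

σ(1078) = 2052


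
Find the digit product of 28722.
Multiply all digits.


2 × 8 × 7 × 2 × 2 = 448


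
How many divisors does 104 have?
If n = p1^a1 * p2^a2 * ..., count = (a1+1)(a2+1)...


104 = 2^3 × 13^1
d(104) = (3+1) × (1+1) = 8

8 divisors


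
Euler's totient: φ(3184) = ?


3184 = 2^4 × 199
Prime factors: 2, 199
φ(3184) = 3184 × (1-1/2) × (1-1/199)
= 3184 × 1/2 × 198/199 = 1584

φ(3184) = 1584


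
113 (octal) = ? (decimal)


113 (base 8) = 75 (decimal)
75 (decimal) = 75 (base 10)


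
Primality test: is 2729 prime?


Check divisors up to sqrt(2729) = 52.2398
No divisors found.
2729 is prime.

Yes, 2729 is prime


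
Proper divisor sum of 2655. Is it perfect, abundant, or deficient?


Proper divisors: 1, 3, 5, 9, 15, 45, 59, 177, 295, 531, 885
Sum = 1 + 3 + 5 + 9 + 15 + 45 + 59 + 177 + 295 + 531 + 885 = 2025
2025 < 2655 → deficient

s(2655) = 2025 (deficient)


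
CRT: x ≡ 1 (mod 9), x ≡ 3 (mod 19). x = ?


M = 9*19 = 171
M1 = M/9 = 19, M2 = M/19 = 9
M1^(-1) mod 9 = 1, M2^(-1) mod 19 = 17
x = 1*19*1 + 3*9*17 = 478
478 mod 171 = 136
Check: 136 mod 9 = 1 ✓, 136 mod 19 = 3 ✓

x ≡ 136 (mod 171)


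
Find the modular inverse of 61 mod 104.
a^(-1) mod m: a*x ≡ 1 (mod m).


Use the extended Euclidean algorithm on (104, 61); each row r = 104*s + 61*t:
r=104, s=1, t=0
r=61, s=0, t=1
q=1: r=43, s=1, t=-1   [104*(1) + 61*(-1) = 43]
q=1: r=18, s=-1, t=2   [104*(-1) + 61*(2) = 18]
q=2: r=7, s=3, t=-5   [104*(3) + 61*(-5) = 7]
q=2: r=4, s=-7, t=12   [104*(-7) + 61*(12) = 4]
q=1: r=3, s=10, t=-17   [104*(10) + 61*(-17) = 3]
q=1: r=1, s=-17, t=29   [104*(-17) + 61*(29) = 1]
q=3: r=0, s=61, t=-104   [104*(61) + 61*(-104) = 0]
GCD = 1 with t = 29, so 61*(29) ≡ 1 (mod 104)
Inverse = 29 mod 104 = 29
Check: 61 * 29 = 1769 ≡ 1 (mod 104)

61^(-1) ≡ 29 (mod 104)


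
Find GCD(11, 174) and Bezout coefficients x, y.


Tabular extended Euclidean (each row: r = 11*s + 174*t):
r=11, s=1, t=0
r=174, s=0, t=1
q=0: r=11, s=1, t=0   [11*(1) + 174*(0) = 11]
q=15: r=9, s=-15, t=1   [11*(-15) + 174*(1) = 9]
q=1: r=2, s=16, t=-1   [11*(16) + 174*(-1) = 2]
q=4: r=1, s=-79, t=5   [11*(-79) + 174*(5) = 1]
q=2: r=0, s=174, t=-11   [11*(174) + 174*(-11) = 0]
GCD = 1; from the row with r=1: x=-79, y=5
Check: 11*(-79) + 174*(5) = -869 + 870 = 1

GCD = 1, x = -79, y = 5


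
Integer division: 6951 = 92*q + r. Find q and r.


6951 = 92 * 75 + 51
Check: 6900 + 51 = 6951

q = 75, r = 51


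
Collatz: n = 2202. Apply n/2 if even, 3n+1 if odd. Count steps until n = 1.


2202 → 1101 → 3304 → 1652 → 826 → 413 → 1240 → 620 → 310 → 155 → 466 → 233 → 700 → 350 → 175 → 526 → 263 → 790 → 395 → 1186 → 593 → 1780 → 890 → 445 → 1336 → 668 → 334 → 167 → 502 → 251 → 754 → 377 → 1132 → 566 → 283 → 850 → 425 → 1276 → 638 → 319 → 958 → 479 → 1438 → 719 → 2158 → 1079 → 3238 → 1619 → 4858 → 2429 → 7288 → 3644 → 1822 → 911 → 2734 → 1367 → 4102 → 2051 → 6154 → 3077 → 9232 → 4616 → 2308 → 1154 → 577 → 1732 → 866 → 433 → 1300 → 650 → 325 → 976 → 488 → 244 → 122 → 61 → 184 → 92 → 46 → 23 → 70 → 35 → 106 → 53 → 160 → 80 → 40 → 20 → 10 → 5 → 16 → 8 → 4 → 2 → 1
Total steps = 94

94 steps


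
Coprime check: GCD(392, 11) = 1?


Euclidean algorithm:
392 = 35 * 11 + 7
11 = 1 * 7 + 4
7 = 1 * 4 + 3
4 = 1 * 3 + 1
3 = 3 * 1 + 0
GCD(392, 11) = 1

Yes, coprime (GCD = 1)


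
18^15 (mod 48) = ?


18^1 mod 48 = 18
18^2 mod 48 = 36
18^3 mod 48 = 24
18^4 mod 48 = 0
18^5 mod 48 = 0
18^6 mod 48 = 0
18^7 mod 48 = 0
18^8 mod 48 = 0
18^9 mod 48 = 0
18^10 mod 48 = 0
18^11 mod 48 = 0
18^12 mod 48 = 0
18^13 mod 48 = 0
18^14 mod 48 = 0
18^15 mod 48 = 0


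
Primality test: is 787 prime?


Check divisors up to sqrt(787) = 28.0535
No divisors found.
787 is prime.

Yes, 787 is prime


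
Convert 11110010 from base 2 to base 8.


11110010 (base 2) = 242 (decimal)
242 (decimal) = 362 (base 8)


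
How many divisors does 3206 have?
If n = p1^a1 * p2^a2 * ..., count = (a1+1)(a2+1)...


3206 = 2^1 × 7^1 × 229^1
d(3206) = (1+1) × (1+1) × (1+1) = 8

8 divisors


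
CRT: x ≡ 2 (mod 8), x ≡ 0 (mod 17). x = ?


M = 8*17 = 136
M1 = M/8 = 17, M2 = M/17 = 8
M1^(-1) mod 8 = 1, M2^(-1) mod 17 = 15
x = 2*17*1 + 0*8*15 = 34
34 mod 136 = 34
Check: 34 mod 8 = 2 ✓, 34 mod 17 = 0 ✓

x ≡ 34 (mod 136)


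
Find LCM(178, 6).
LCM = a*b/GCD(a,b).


GCD(178, 6) = 2
LCM = 178*6/2 = 1068/2 = 534

LCM = 534


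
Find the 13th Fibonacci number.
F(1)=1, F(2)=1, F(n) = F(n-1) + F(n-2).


Sequence: 1, 1, 2, 3, 5, 8, 13, 21, 34, 55, 89, 144, 233
F(13) = 233


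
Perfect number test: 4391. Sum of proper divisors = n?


Proper divisors of 4391: 1
Sum = 1 = 1

No, 4391 is not perfect (1 ≠ 4391)


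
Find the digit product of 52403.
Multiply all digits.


5 × 2 × 4 × 0 × 3 = 0


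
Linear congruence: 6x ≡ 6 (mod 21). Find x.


GCD(6, 21) = 3 divides 6
Divide: 2x ≡ 2 (mod 7)
x ≡ 1 (mod 7)


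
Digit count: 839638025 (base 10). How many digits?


839638025 has 9 digits in base 10
floor(log10(839638025)) + 1 = floor(8.9241) + 1 = 9

9 digits (base 10)


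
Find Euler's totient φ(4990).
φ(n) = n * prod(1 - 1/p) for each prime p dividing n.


4990 = 2 × 5 × 499
Prime factors: 2, 5, 499
φ(4990) = 4990 × (1-1/2) × (1-1/5) × (1-1/499)
= 4990 × 1/2 × 4/5 × 498/499 = 1992

φ(4990) = 1992


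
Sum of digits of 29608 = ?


2 + 9 + 6 + 0 + 8 = 25


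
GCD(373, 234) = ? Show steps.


373 = 1 * 234 + 139
234 = 1 * 139 + 95
139 = 1 * 95 + 44
95 = 2 * 44 + 7
44 = 6 * 7 + 2
7 = 3 * 2 + 1
2 = 2 * 1 + 0
GCD = 1


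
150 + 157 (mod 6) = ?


150 + 157 = 307
307 mod 6 = 1


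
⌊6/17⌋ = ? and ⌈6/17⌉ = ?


6/17 = 0.3529
floor = 0
ceil = 1

floor = 0, ceil = 1


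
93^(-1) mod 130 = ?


Use the extended Euclidean algorithm on (130, 93); each row r = 130*s + 93*t:
r=130, s=1, t=0
r=93, s=0, t=1
q=1: r=37, s=1, t=-1   [130*(1) + 93*(-1) = 37]
q=2: r=19, s=-2, t=3   [130*(-2) + 93*(3) = 19]
q=1: r=18, s=3, t=-4   [130*(3) + 93*(-4) = 18]
q=1: r=1, s=-5, t=7   [130*(-5) + 93*(7) = 1]
q=18: r=0, s=93, t=-130   [130*(93) + 93*(-130) = 0]
GCD = 1 with t = 7, so 93*(7) ≡ 1 (mod 130)
Inverse = 7 mod 130 = 7
Check: 93 * 7 = 651 ≡ 1 (mod 130)

93^(-1) ≡ 7 (mod 130)


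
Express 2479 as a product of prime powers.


2479 / 37 = 67
67 / 67 = 1
2479 = 37 × 67


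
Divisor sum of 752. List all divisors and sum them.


Divisors of 752: 1, 2, 4, 8, 16, 47, 94, 188, 376, 752
Sum = 1 + 2 + 4 + 8 + 16 + 47 + 94 + 188 + 376 + 752 = 1488

σ(752) = 1488


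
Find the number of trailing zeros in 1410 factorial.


floor(1410/5) = 282
floor(1410/25) = 56
floor(1410/125) = 11
floor(1410/625) = 2
Total = 351

351 trailing zeros


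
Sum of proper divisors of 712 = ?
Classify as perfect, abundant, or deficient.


Proper divisors: 1, 2, 4, 8, 89, 178, 356
Sum = 1 + 2 + 4 + 8 + 89 + 178 + 356 = 638
638 < 712 → deficient

s(712) = 638 (deficient)


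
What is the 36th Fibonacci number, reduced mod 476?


F(k) mod 476 for k=1..36:
1, 1, 2, 3, 5, 8, 13, 21, 34, 55, 89, 144, 233, 377, 134, 35, 169, 204, 373, 101, 474, 99, 97, 196, 293, 13, 306, 319, 149, 468, 141, 133, 274, 407, 205, 136
F(36) mod 476 = 136


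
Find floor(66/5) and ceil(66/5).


66/5 = 13.2000
floor = 13
ceil = 14

floor = 13, ceil = 14


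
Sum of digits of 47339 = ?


4 + 7 + 3 + 3 + 9 = 26


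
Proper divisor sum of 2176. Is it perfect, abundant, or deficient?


Proper divisors: 1, 2, 4, 8, 16, 17, 32, 34, 64, 68, 128, 136, 272, 544, 1088
Sum = 1 + 2 + 4 + 8 + 16 + 17 + 32 + 34 + 64 + 68 + 128 + 136 + 272 + 544 + 1088 = 2414
2414 > 2176 → abundant

s(2176) = 2414 (abundant)


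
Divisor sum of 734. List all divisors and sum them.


Divisors of 734: 1, 2, 367, 734
Sum = 1 + 2 + 367 + 734 = 1104

σ(734) = 1104


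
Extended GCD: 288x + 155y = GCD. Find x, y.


Tabular extended Euclidean (each row: r = 288*s + 155*t):
r=288, s=1, t=0
r=155, s=0, t=1
q=1: r=133, s=1, t=-1   [288*(1) + 155*(-1) = 133]
q=1: r=22, s=-1, t=2   [288*(-1) + 155*(2) = 22]
q=6: r=1, s=7, t=-13   [288*(7) + 155*(-13) = 1]
q=22: r=0, s=-155, t=288   [288*(-155) + 155*(288) = 0]
GCD = 1; from the row with r=1: x=7, y=-13
Check: 288*(7) + 155*(-13) = 2016 - 2015 = 1

GCD = 1, x = 7, y = -13


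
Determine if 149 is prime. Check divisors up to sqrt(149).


Check divisors up to sqrt(149) = 12.2066
No divisors found.
149 is prime.

Yes, 149 is prime


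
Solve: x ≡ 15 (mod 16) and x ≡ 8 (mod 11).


M = 16*11 = 176
M1 = M/16 = 11, M2 = M/11 = 16
M1^(-1) mod 16 = 3, M2^(-1) mod 11 = 9
x = 15*11*3 + 8*16*9 = 1647
1647 mod 176 = 63
Check: 63 mod 16 = 15 ✓, 63 mod 11 = 8 ✓

x ≡ 63 (mod 176)


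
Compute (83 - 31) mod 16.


83 - 31 = 52
52 mod 16 = 4


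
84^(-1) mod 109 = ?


Use the extended Euclidean algorithm on (109, 84); each row r = 109*s + 84*t:
r=109, s=1, t=0
r=84, s=0, t=1
q=1: r=25, s=1, t=-1   [109*(1) + 84*(-1) = 25]
q=3: r=9, s=-3, t=4   [109*(-3) + 84*(4) = 9]
q=2: r=7, s=7, t=-9   [109*(7) + 84*(-9) = 7]
q=1: r=2, s=-10, t=13   [109*(-10) + 84*(13) = 2]
q=3: r=1, s=37, t=-48   [109*(37) + 84*(-48) = 1]
q=2: r=0, s=-84, t=109   [109*(-84) + 84*(109) = 0]
GCD = 1 with t = -48, so 84*(-48) ≡ 1 (mod 109)
Inverse = -48 mod 109 = 61
Check: 84 * 61 = 5124 ≡ 1 (mod 109)

84^(-1) ≡ 61 (mod 109)


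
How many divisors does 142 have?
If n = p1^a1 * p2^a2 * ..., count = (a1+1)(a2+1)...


142 = 2^1 × 71^1
d(142) = (1+1) × (1+1) = 4

4 divisors


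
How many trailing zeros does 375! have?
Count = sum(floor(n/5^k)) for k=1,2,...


floor(375/5) = 75
floor(375/25) = 15
floor(375/125) = 3
Total = 93

93 trailing zeros


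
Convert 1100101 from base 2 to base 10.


1100101 (base 2) = 101 (decimal)
101 (decimal) = 101 (base 10)


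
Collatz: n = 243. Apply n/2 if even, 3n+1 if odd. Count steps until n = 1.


243 → 730 → 365 → 1096 → 548 → 274 → 137 → 412 → 206 → 103 → 310 → 155 → 466 → 233 → 700 → 350 → 175 → 526 → 263 → 790 → 395 → 1186 → 593 → 1780 → 890 → 445 → 1336 → 668 → 334 → 167 → 502 → 251 → 754 → 377 → 1132 → 566 → 283 → 850 → 425 → 1276 → 638 → 319 → 958 → 479 → 1438 → 719 → 2158 → 1079 → 3238 → 1619 → 4858 → 2429 → 7288 → 3644 → 1822 → 911 → 2734 → 1367 → 4102 → 2051 → 6154 → 3077 → 9232 → 4616 → 2308 → 1154 → 577 → 1732 → 866 → 433 → 1300 → 650 → 325 → 976 → 488 → 244 → 122 → 61 → 184 → 92 → 46 → 23 → 70 → 35 → 106 → 53 → 160 → 80 → 40 → 20 → 10 → 5 → 16 → 8 → 4 → 2 → 1
Total steps = 96

96 steps


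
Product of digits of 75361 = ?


7 × 5 × 3 × 6 × 1 = 630


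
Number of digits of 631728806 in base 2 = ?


631728806 in base 2 = 100101101001110110101010100110
Number of digits = 30

30 digits (base 2)


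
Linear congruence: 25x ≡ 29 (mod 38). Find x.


GCD(25, 38) = 1, unique solution
a^(-1) mod 38 = 35
x = 35 * 29 mod 38 = 27

x ≡ 27 (mod 38)


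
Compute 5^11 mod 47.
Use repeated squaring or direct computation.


5^1 mod 47 = 5
5^2 mod 47 = 25
5^3 mod 47 = 31
5^4 mod 47 = 14
5^5 mod 47 = 23
5^6 mod 47 = 21
5^7 mod 47 = 11
5^8 mod 47 = 8
5^9 mod 47 = 40
5^10 mod 47 = 12
5^11 mod 47 = 13


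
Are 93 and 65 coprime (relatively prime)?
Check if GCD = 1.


Euclidean algorithm:
93 = 1 * 65 + 28
65 = 2 * 28 + 9
28 = 3 * 9 + 1
9 = 9 * 1 + 0
GCD(93, 65) = 1

Yes, coprime (GCD = 1)


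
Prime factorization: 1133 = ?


1133 / 11 = 103
103 / 103 = 1
1133 = 11 × 103


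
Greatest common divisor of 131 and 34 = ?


131 = 3 * 34 + 29
34 = 1 * 29 + 5
29 = 5 * 5 + 4
5 = 1 * 4 + 1
4 = 4 * 1 + 0
GCD = 1


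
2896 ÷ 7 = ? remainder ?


2896 = 7 * 413 + 5
Check: 2891 + 5 = 2896

q = 413, r = 5


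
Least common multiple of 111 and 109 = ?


GCD(111, 109) = 1
LCM = 111*109/1 = 12099/1 = 12099

LCM = 12099


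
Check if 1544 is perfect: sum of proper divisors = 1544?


Proper divisors of 1544: 1, 2, 4, 8, 193, 386, 772
Sum = 1 + 2 + 4 + 8 + 193 + 386 + 772 = 1366

No, 1544 is not perfect (1366 ≠ 1544)


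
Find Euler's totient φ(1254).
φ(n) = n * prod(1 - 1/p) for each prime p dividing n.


1254 = 2 × 3 × 11 × 19
Prime factors: 2, 3, 11, 19
φ(1254) = 1254 × (1-1/2) × (1-1/3) × (1-1/11) × (1-1/19)
= 1254 × 1/2 × 2/3 × 10/11 × 18/19 = 360

φ(1254) = 360


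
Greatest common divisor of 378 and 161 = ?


378 = 2 * 161 + 56
161 = 2 * 56 + 49
56 = 1 * 49 + 7
49 = 7 * 7 + 0
GCD = 7


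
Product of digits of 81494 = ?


8 × 1 × 4 × 9 × 4 = 1152


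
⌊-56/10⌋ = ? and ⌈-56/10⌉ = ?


-56/10 = -5.6000
floor = -6
ceil = -5

floor = -6, ceil = -5


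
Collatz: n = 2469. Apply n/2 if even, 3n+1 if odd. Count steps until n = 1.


2469 → 7408 → 3704 → 1852 → 926 → 463 → 1390 → 695 → 2086 → 1043 → 3130 → 1565 → 4696 → 2348 → 1174 → 587 → 1762 → 881 → 2644 → 1322 → 661 → 1984 → 992 → 496 → 248 → 124 → 62 → 31 → 94 → 47 → 142 → 71 → 214 → 107 → 322 → 161 → 484 → 242 → 121 → 364 → 182 → 91 → 274 → 137 → 412 → 206 → 103 → 310 → 155 → 466 → 233 → 700 → 350 → 175 → 526 → 263 → 790 → 395 → 1186 → 593 → 1780 → 890 → 445 → 1336 → 668 → 334 → 167 → 502 → 251 → 754 → 377 → 1132 → 566 → 283 → 850 → 425 → 1276 → 638 → 319 → 958 → 479 → 1438 → 719 → 2158 → 1079 → 3238 → 1619 → 4858 → 2429 → 7288 → 3644 → 1822 → 911 → 2734 → 1367 → 4102 → 2051 → 6154 → 3077 → 9232 → 4616 → 2308 → 1154 → 577 → 1732 → 866 → 433 → 1300 → 650 → 325 → 976 → 488 → 244 → 122 → 61 → 184 → 92 → 46 → 23 → 70 → 35 → 106 → 53 → 160 → 80 → 40 → 20 → 10 → 5 → 16 → 8 → 4 → 2 → 1
Total steps = 133

133 steps


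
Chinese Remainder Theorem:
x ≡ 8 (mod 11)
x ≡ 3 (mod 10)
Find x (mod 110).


M = 11*10 = 110
M1 = M/11 = 10, M2 = M/10 = 11
M1^(-1) mod 11 = 10, M2^(-1) mod 10 = 1
x = 8*10*10 + 3*11*1 = 833
833 mod 110 = 63
Check: 63 mod 11 = 8 ✓, 63 mod 10 = 3 ✓

x ≡ 63 (mod 110)


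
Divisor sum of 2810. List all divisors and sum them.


Divisors of 2810: 1, 2, 5, 10, 281, 562, 1405, 2810
Sum = 1 + 2 + 5 + 10 + 281 + 562 + 1405 + 2810 = 5076

σ(2810) = 5076


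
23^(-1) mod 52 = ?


Use the extended Euclidean algorithm on (52, 23); each row r = 52*s + 23*t:
r=52, s=1, t=0
r=23, s=0, t=1
q=2: r=6, s=1, t=-2   [52*(1) + 23*(-2) = 6]
q=3: r=5, s=-3, t=7   [52*(-3) + 23*(7) = 5]
q=1: r=1, s=4, t=-9   [52*(4) + 23*(-9) = 1]
q=5: r=0, s=-23, t=52   [52*(-23) + 23*(52) = 0]
GCD = 1 with t = -9, so 23*(-9) ≡ 1 (mod 52)
Inverse = -9 mod 52 = 43
Check: 23 * 43 = 989 ≡ 1 (mod 52)

23^(-1) ≡ 43 (mod 52)


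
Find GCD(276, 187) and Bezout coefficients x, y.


Tabular extended Euclidean (each row: r = 276*s + 187*t):
r=276, s=1, t=0
r=187, s=0, t=1
q=1: r=89, s=1, t=-1   [276*(1) + 187*(-1) = 89]
q=2: r=9, s=-2, t=3   [276*(-2) + 187*(3) = 9]
q=9: r=8, s=19, t=-28   [276*(19) + 187*(-28) = 8]
q=1: r=1, s=-21, t=31   [276*(-21) + 187*(31) = 1]
q=8: r=0, s=187, t=-276   [276*(187) + 187*(-276) = 0]
GCD = 1; from the row with r=1: x=-21, y=31
Check: 276*(-21) + 187*(31) = -5796 + 5797 = 1

GCD = 1, x = -21, y = 31


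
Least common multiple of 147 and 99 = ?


GCD(147, 99) = 3
LCM = 147*99/3 = 14553/3 = 4851

LCM = 4851


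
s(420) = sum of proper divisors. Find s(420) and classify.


Proper divisors: 1, 2, 3, 4, 5, 6, 7, 10, 12, 14, 15, 20, 21, 28, 30, 35, 42, 60, 70, 84, 105, 140, 210
Sum = 1 + 2 + 3 + 4 + 5 + 6 + 7 + 10 + 12 + 14 + 15 + 20 + 21 + 28 + 30 + 35 + 42 + 60 + 70 + 84 + 105 + 140 + 210 = 924
924 > 420 → abundant

s(420) = 924 (abundant)


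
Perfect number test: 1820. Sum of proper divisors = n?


Proper divisors of 1820: 1, 2, 4, 5, 7, 10, 13, 14, 20, 26, 28, 35, 52, 65, 70, 91, 130, 140, 182, 260, 364, 455, 910
Sum = 1 + 2 + 4 + 5 + 7 + 10 + 13 + 14 + 20 + 26 + 28 + 35 + 52 + 65 + 70 + 91 + 130 + 140 + 182 + 260 + 364 + 455 + 910 = 2884

No, 1820 is not perfect (2884 ≠ 1820)


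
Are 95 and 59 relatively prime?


Euclidean algorithm:
95 = 1 * 59 + 36
59 = 1 * 36 + 23
36 = 1 * 23 + 13
23 = 1 * 13 + 10
13 = 1 * 10 + 3
10 = 3 * 3 + 1
3 = 3 * 1 + 0
GCD(95, 59) = 1

Yes, coprime (GCD = 1)


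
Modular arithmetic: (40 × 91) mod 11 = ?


40 × 91 = 3640
3640 mod 11 = 10


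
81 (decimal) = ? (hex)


81 (base 10) = 81 (decimal)
81 (decimal) = 51 (base 16)


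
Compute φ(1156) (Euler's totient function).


1156 = 2^2 × 17^2
Prime factors: 2, 17
φ(1156) = 1156 × (1-1/2) × (1-1/17)
= 1156 × 1/2 × 16/17 = 544

φ(1156) = 544


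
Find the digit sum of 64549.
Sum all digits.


6 + 4 + 5 + 4 + 9 = 28


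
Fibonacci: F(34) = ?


Sequence: 1, 1, 2, 3, 5, 8, 13, 21, 34, 55, 89, 144, 233, 377, 610, 987, 1597, 2584, 4181, 6765, 10946, 17711, 28657, 46368, 75025, 121393, 196418, 317811, 514229, 832040, 1346269, 2178309, 3524578, 5702887
F(34) = 5702887


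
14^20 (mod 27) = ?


14^1 mod 27 = 14
14^2 mod 27 = 7
14^3 mod 27 = 17
14^4 mod 27 = 22
14^5 mod 27 = 11
14^6 mod 27 = 19
14^7 mod 27 = 23
14^8 mod 27 = 25
14^9 mod 27 = 26
14^10 mod 27 = 13
14^11 mod 27 = 20
14^12 mod 27 = 10
14^13 mod 27 = 5
14^14 mod 27 = 16
14^15 mod 27 = 8
14^16 mod 27 = 4
14^17 mod 27 = 2
14^18 mod 27 = 1
14^19 mod 27 = 14
14^20 mod 27 = 7


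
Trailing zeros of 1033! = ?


floor(1033/5) = 206
floor(1033/25) = 41
floor(1033/125) = 8
floor(1033/625) = 1
Total = 256

256 trailing zeros


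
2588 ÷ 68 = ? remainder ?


2588 = 68 * 38 + 4
Check: 2584 + 4 = 2588

q = 38, r = 4


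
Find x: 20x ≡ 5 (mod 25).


GCD(20, 25) = 5 divides 5
Divide: 4x ≡ 1 (mod 5)
x ≡ 4 (mod 5)


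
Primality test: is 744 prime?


744 / 2 = 372 (exact division)
744 is NOT prime.

No, 744 is not prime


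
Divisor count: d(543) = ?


543 = 3^1 × 181^1
d(543) = (1+1) × (1+1) = 4

4 divisors


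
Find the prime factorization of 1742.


1742 / 2 = 871
871 / 13 = 67
67 / 67 = 1
1742 = 2 × 13 × 67


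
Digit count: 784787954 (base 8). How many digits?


784787954 in base 8 = 5661564762
Number of digits = 10

10 digits (base 8)


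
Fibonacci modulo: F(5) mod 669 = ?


F(k) mod 669 for k=1..5:
1, 1, 2, 3, 5
F(5) mod 669 = 5


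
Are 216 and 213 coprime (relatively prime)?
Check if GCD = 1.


Euclidean algorithm:
216 = 1 * 213 + 3
213 = 71 * 3 + 0
GCD(216, 213) = 3

No, not coprime (GCD = 3)


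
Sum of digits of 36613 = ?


3 + 6 + 6 + 1 + 3 = 19


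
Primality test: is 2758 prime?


2758 / 2 = 1379 (exact division)
2758 is NOT prime.

No, 2758 is not prime


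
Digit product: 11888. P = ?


1 × 1 × 8 × 8 × 8 = 512


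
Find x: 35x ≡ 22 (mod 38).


GCD(35, 38) = 1, unique solution
a^(-1) mod 38 = 25
x = 25 * 22 mod 38 = 18

x ≡ 18 (mod 38)


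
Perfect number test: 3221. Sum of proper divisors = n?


Proper divisors of 3221: 1
Sum = 1 = 1

No, 3221 is not perfect (1 ≠ 3221)


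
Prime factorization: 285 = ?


285 / 3 = 95
95 / 5 = 19
19 / 19 = 1
285 = 3 × 5 × 19


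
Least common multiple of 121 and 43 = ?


GCD(121, 43) = 1
LCM = 121*43/1 = 5203/1 = 5203

LCM = 5203


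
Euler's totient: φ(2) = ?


2 = 2
Prime factors: 2
φ(2) = 2 × (1-1/2)
= 2 × 1/2 = 1

φ(2) = 1


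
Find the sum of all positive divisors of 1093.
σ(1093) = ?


Divisors of 1093: 1, 1093
Sum = 1 + 1093 = 1094

σ(1093) = 1094


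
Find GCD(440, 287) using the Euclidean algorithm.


440 = 1 * 287 + 153
287 = 1 * 153 + 134
153 = 1 * 134 + 19
134 = 7 * 19 + 1
19 = 19 * 1 + 0
GCD = 1


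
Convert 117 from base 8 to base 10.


117 (base 8) = 79 (decimal)
79 (decimal) = 79 (base 10)


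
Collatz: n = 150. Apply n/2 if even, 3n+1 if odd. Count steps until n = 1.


150 → 75 → 226 → 113 → 340 → 170 → 85 → 256 → 128 → 64 → 32 → 16 → 8 → 4 → 2 → 1
Total steps = 15

15 steps


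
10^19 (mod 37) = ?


10^1 mod 37 = 10
10^2 mod 37 = 26
10^3 mod 37 = 1
10^4 mod 37 = 10
10^5 mod 37 = 26
10^6 mod 37 = 1
10^7 mod 37 = 10
10^8 mod 37 = 26
10^9 mod 37 = 1
10^10 mod 37 = 10
10^11 mod 37 = 26
10^12 mod 37 = 1
10^13 mod 37 = 10
10^14 mod 37 = 26
10^15 mod 37 = 1
10^16 mod 37 = 10
10^17 mod 37 = 26
10^18 mod 37 = 1
10^19 mod 37 = 10


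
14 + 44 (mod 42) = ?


14 + 44 = 58
58 mod 42 = 16


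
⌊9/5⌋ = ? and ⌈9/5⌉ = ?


9/5 = 1.8000
floor = 1
ceil = 2

floor = 1, ceil = 2


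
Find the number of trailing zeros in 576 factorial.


floor(576/5) = 115
floor(576/25) = 23
floor(576/125) = 4
Total = 142

142 trailing zeros


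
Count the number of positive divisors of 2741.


2741 = 2741^1
d(2741) = (1+1) = 2

2 divisors


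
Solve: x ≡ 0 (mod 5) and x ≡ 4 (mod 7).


M = 5*7 = 35
M1 = M/5 = 7, M2 = M/7 = 5
M1^(-1) mod 5 = 3, M2^(-1) mod 7 = 3
x = 0*7*3 + 4*5*3 = 60
60 mod 35 = 25
Check: 25 mod 5 = 0 ✓, 25 mod 7 = 4 ✓

x ≡ 25 (mod 35)


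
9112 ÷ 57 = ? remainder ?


9112 = 57 * 159 + 49
Check: 9063 + 49 = 9112

q = 159, r = 49


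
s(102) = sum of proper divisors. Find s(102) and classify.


Proper divisors: 1, 2, 3, 6, 17, 34, 51
Sum = 1 + 2 + 3 + 6 + 17 + 34 + 51 = 114
114 > 102 → abundant

s(102) = 114 (abundant)


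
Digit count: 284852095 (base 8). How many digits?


284852095 in base 8 = 2076477577
Number of digits = 10

10 digits (base 8)


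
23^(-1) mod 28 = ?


Use the extended Euclidean algorithm on (28, 23); each row r = 28*s + 23*t:
r=28, s=1, t=0
r=23, s=0, t=1
q=1: r=5, s=1, t=-1   [28*(1) + 23*(-1) = 5]
q=4: r=3, s=-4, t=5   [28*(-4) + 23*(5) = 3]
q=1: r=2, s=5, t=-6   [28*(5) + 23*(-6) = 2]
q=1: r=1, s=-9, t=11   [28*(-9) + 23*(11) = 1]
q=2: r=0, s=23, t=-28   [28*(23) + 23*(-28) = 0]
GCD = 1 with t = 11, so 23*(11) ≡ 1 (mod 28)
Inverse = 11 mod 28 = 11
Check: 23 * 11 = 253 ≡ 1 (mod 28)

23^(-1) ≡ 11 (mod 28)


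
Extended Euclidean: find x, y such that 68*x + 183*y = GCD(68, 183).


Tabular extended Euclidean (each row: r = 68*s + 183*t):
r=68, s=1, t=0
r=183, s=0, t=1
q=0: r=68, s=1, t=0   [68*(1) + 183*(0) = 68]
q=2: r=47, s=-2, t=1   [68*(-2) + 183*(1) = 47]
q=1: r=21, s=3, t=-1   [68*(3) + 183*(-1) = 21]
q=2: r=5, s=-8, t=3   [68*(-8) + 183*(3) = 5]
q=4: r=1, s=35, t=-13   [68*(35) + 183*(-13) = 1]
q=5: r=0, s=-183, t=68   [68*(-183) + 183*(68) = 0]
GCD = 1; from the row with r=1: x=35, y=-13
Check: 68*(35) + 183*(-13) = 2380 - 2379 = 1

GCD = 1, x = 35, y = -13


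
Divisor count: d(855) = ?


855 = 3^2 × 5^1 × 19^1
d(855) = (2+1) × (1+1) × (1+1) = 12

12 divisors


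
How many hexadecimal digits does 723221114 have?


723221114 in base 16 = 2B1B7A7A
Number of digits = 8

8 digits (base 16)


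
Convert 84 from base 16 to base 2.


84 (base 16) = 132 (decimal)
132 (decimal) = 10000100 (base 2)
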